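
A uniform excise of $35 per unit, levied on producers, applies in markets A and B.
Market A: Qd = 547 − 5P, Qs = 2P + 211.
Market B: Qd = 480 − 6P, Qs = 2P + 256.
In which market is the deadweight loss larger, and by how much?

Market B, by $43.75.

Market A: pre-tax P* = $48, Q* = 307; post-tax Q = 257; deadweight loss = $875.
Market B: pre-tax P* = $28, Q* = 312; post-tax Q = 259.5; deadweight loss = $918.75.
Difference: $875 vs $918.75 → market B is larger by $43.75.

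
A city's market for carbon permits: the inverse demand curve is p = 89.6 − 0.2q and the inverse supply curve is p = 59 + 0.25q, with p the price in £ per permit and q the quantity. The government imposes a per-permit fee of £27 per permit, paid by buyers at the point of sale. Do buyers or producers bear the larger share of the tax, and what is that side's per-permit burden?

Rewrite in direct form: qd = 448 − 5p and qs = 4p − 236.
Without the tax, 448 − 5p = 4p − 236 gives 9p = 684, so p* = £76 and q* = 68.
With the tax collected from buyers, demand (in seller-price terms) shifts: qd = 448 − 5(p + 27).
Solving gives q = 8 with buyers paying £88 and producers receiving £61 (the £27 wedge).
Per-permit burden: buyers £12, producers £15.
Producers take the larger share because supply is less price-elastic here (demand slope 5 vs supply slope 4).
The less price-elastic side of the market bears the larger share of a per-unit tax.

Producers bear the larger share: £15 per permit.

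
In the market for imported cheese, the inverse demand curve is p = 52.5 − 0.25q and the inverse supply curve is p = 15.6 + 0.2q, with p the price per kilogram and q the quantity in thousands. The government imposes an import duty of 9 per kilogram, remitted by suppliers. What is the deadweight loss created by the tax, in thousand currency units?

Rewrite in direct form: qd = 210 − 4p and qs = 5p − 78.
Before the tax: set 210 − 4p = 5p − 78 → p* = 32, q* = 82.
With the tax collected from suppliers, supply shifts: qs = 5(p − 9) − 78.
Solving gives q = 62 with buyers paying 37 and suppliers receiving 28 (the 9 wedge).
Quantity falls by |ΔQ| = |82 − 62| = 20.
DWL = ½ · t · |ΔQ| = ½ · 9 · 20 = 90.

Deadweight loss = 90 thousand.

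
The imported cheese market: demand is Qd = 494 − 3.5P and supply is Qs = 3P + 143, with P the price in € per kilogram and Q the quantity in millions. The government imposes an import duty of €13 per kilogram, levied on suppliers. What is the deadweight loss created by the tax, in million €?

Without the tax, 494 − 3.5P = 3P + 143 gives 6.5P = 351, so P* = €54 and Q* = 305.
With the tax collected from suppliers, supply shifts: Qs = 3(P − 13) + 143.
New equilibrium: consumers pay €60, suppliers receive €47, Q = 284. (Wedge: Pb − Ps = 13.)
Quantity falls by |ΔQ| = |305 − 284| = 21.
DWL = ½ · t · |ΔQ| = ½ · 13 · 21 = €136.5.

Deadweight loss = €136.5 million.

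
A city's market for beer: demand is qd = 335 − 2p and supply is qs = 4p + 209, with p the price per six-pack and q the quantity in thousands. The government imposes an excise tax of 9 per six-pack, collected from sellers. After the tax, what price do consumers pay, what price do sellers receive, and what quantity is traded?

Without the tax, 335 − 2p = 4p + 209 gives 6p = 126, so p* = 21 and q* = 293.
With the tax collected from sellers, supply shifts: qs = 4(p − 9) + 209.
New equilibrium: consumers pay 27, sellers receive 18, q = 281. (Wedge: pb − ps = 9.)
The less price-elastic side of the market bears the larger share of a per-unit tax.

Consumers pay 27; sellers receive 18; quantity = 281.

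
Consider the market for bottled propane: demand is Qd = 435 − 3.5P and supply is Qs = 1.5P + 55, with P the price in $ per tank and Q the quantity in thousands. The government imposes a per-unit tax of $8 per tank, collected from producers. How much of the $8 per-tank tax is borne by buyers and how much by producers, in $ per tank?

Buyers bear $2.4 per tank; producers bear $5.6 per tank.

Before the tax: set 435 − 3.5P = 1.5P + 55 → P* = $76, Q* = 169.
With the tax collected from producers, supply shifts: Qs = 1.5(P − 8) + 55.
Solving gives Q = 160.6 with buyers paying $78.4 and producers receiving $70.4 (the $8 wedge).
Burden on buyers: $2.4; on producers: $5.6. (They sum to $8.)
The less price-elastic side of the market bears the larger share of a per-unit tax.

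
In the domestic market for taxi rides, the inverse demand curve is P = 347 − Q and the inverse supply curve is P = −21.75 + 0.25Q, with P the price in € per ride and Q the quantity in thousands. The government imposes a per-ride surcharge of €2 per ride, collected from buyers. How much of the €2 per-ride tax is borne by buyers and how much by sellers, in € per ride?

Inverting to Q(P) form: Qd = 347 − P; Qs = 4P + 87.
Before the tax: set 347 − P = 4P + 87 → P* = €52, Q* = 295.
With the tax collected from buyers, demand (in seller-price terms) shifts: Qd = 347 − (P + 2).
Solving gives Q = 293.4 with buyers paying €53.6 and sellers receiving €51.6 (the €2 wedge).
Burden on buyers: €1.6; on sellers: €0.4. (They sum to €2.)
The less price-elastic side of the market bears the larger share of a per-unit tax.

Buyers bear €1.6 per ride; sellers bear €0.4 per ride.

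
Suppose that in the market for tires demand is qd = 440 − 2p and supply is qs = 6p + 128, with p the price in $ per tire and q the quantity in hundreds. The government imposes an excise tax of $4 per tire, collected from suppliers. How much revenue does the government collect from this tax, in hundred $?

Tax revenue = $1424 hundred.

Before the tax: set 440 − 2p = 6p + 128 → p* = $39, q* = 362.
With the tax collected from suppliers, supply shifts: qs = 6(p − 4) + 128.
Solving gives q = 356 with buyers paying $42 and suppliers receiving $38 (the $4 wedge).
Revenue = t · Q = 4 · 356 = $1424.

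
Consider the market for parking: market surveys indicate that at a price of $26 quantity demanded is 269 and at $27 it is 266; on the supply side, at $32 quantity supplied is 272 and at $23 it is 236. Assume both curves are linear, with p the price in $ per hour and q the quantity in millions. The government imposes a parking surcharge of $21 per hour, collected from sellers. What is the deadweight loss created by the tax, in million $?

Deadweight loss = $378 million.

Demand slope: (266 − 269)/(27 − 26) = -3, so qd = 347 − 3p.
Supply slope: (236 − 272)/(23 − 32) = 4, so qs = 4p + 144.
Without the tax, 347 − 3p = 4p + 144 gives 7p = 203, so p* = $29 and q* = 260.
With the tax collected from sellers, supply shifts: qs = 4(p − 21) + 144.
Solving gives q = 224 with buyers paying $41 and sellers receiving $20 (the $21 wedge).
Quantity falls by |ΔQ| = |260 − 224| = 36.
DWL = ½ · t · |ΔQ| = ½ · 21 · 36 = $378.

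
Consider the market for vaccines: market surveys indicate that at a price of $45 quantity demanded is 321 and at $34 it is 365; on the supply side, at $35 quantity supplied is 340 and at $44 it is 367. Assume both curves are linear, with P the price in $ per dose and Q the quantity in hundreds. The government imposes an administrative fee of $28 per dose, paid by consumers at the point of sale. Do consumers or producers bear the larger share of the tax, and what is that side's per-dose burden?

Producers bear the larger share: $16 per dose.

Demand slope: (365 − 321)/(34 − 45) = -4, so Qd = 501 − 4P.
Supply slope: (367 − 340)/(44 − 35) = 3, so Qs = 3P + 235.
Before the tax: set 501 − 4P = 3P + 235 → P* = $38, Q* = 349.
With the tax collected from consumers, demand (in seller-price terms) shifts: Qd = 501 − 4(P + 28).
Solving gives Q = 301 with consumers paying $50 and producers receiving $22 (the $28 wedge).
Per-dose burden: consumers $12, producers $16.
Producers take the larger share because supply is less price-elastic here (demand slope 4 vs supply slope 3).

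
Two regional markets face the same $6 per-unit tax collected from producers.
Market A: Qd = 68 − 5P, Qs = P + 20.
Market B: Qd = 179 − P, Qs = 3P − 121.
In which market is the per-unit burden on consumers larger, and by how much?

Market A: pre-tax P* = $8, Q* = 28; post-tax Q = 23; per-unit burden on consumers = $1.
Market B: pre-tax P* = $75, Q* = 104; post-tax Q = 99.5; per-unit burden on consumers = $4.5.
Difference: $1 vs $4.5 → market B is larger by $3.5.

Market B, by $3.5.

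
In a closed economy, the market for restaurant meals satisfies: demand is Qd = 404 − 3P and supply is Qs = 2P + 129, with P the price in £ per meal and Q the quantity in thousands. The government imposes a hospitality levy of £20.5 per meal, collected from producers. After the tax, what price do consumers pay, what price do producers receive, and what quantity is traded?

Without the tax, 404 − 3P = 2P + 129 gives 5P = 275, so P* = £55 and Q* = 239.
With the tax collected from producers, supply shifts: Qs = 2(P − 20.5) + 129.
New equilibrium: consumers pay £63.2, producers receive £42.7, Q = 214.4. (Wedge: Pb − Ps = 20.5.)
The less price-elastic side of the market bears the larger share of a per-unit tax.

Consumers pay £63.2; producers receive £42.7; quantity = 214.4.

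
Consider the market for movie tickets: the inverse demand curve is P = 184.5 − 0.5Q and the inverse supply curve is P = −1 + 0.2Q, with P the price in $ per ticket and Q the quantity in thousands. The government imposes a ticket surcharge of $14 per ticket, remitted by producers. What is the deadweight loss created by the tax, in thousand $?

Inverting to Q(P) form: Qd = 369 − 2P; Qs = 5P + 5.
Before the tax: set 369 − 2P = 5P + 5 → P* = $52, Q* = 265.
With the tax collected from producers, supply shifts: Qs = 5(P − 14) + 5.
New equilibrium: consumers pay $62, producers receive $48, Q = 245. (Wedge: Pb − Ps = 14.)
Quantity falls by |ΔQ| = |265 − 245| = 20.
DWL = ½ · t · |ΔQ| = ½ · 14 · 20 = $140.

Deadweight loss = $140 thousand.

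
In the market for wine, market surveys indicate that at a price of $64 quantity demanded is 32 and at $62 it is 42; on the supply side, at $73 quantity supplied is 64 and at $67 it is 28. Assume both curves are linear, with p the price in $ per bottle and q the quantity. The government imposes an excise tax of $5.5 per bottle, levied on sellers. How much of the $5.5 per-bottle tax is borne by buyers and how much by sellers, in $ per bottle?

Demand slope: (42 − 32)/(62 − 64) = -5, so qd = 352 − 5p.
Supply slope: (28 − 64)/(67 − 73) = 6, so qs = 6p − 374.
Before the tax: set 352 − 5p = 6p − 374 → p* = $66, q* = 22.
With the tax collected from sellers, supply shifts: qs = 6(p − 5.5) − 374.
New equilibrium: buyers pay $69, sellers receive $63.5, q = 7. (Wedge: pb − ps = 5.5.)
Burden on buyers: $3; on sellers: $2.5. (They sum to $5.5.)
The less price-elastic side of the market bears the larger share of a per-unit tax.

Buyers bear $3 per bottle; sellers bear $2.5 per bottle.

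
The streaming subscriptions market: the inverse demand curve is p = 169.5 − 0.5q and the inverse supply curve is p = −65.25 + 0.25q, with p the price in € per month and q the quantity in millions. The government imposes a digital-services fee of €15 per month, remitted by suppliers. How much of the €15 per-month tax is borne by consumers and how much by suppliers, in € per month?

Rewrite in direct form: qd = 339 − 2p and qs = 4p + 261.
Without the tax, 339 − 2p = 4p + 261 gives 6p = 78, so p* = €13 and q* = 313.
With the tax collected from suppliers, supply shifts: qs = 4(p − 15) + 261.
New equilibrium: consumers pay €23, suppliers receive €8, q = 293. (Wedge: pb − ps = 15.)
Burden on consumers: €10; on suppliers: €5. (They sum to €15.)

Consumers bear €10 per month; suppliers bear €5 per month.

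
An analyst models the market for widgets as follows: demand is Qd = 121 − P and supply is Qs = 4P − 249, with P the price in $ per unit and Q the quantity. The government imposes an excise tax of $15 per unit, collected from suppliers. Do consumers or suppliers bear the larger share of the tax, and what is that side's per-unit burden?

Before the tax: set 121 − P = 4P − 249 → P* = $74, Q* = 47.
With the tax collected from suppliers, supply shifts: Qs = 4(P − 15) − 249.
Solving gives Q = 35 with consumers paying $86 and suppliers receiving $71 (the $15 wedge).
Per-unit burden: consumers $12, suppliers $3.
Consumers take the larger share because demand is less price-elastic here (demand slope 1 vs supply slope 4).
The less price-elastic side of the market bears the larger share of a per-unit tax.

Consumers bear the larger share: $12 per unit.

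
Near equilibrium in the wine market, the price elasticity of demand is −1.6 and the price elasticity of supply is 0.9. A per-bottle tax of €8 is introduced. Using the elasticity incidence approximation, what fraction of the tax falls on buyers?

Buyers' share ≈ 0.36.

Incidence ratio: buyers' share ≈ εs / (εs + |εd|) = 0.9 / (0.9 + 1.6) = 0.36.
Supply is the less elastic side, so buyers bear the smaller share.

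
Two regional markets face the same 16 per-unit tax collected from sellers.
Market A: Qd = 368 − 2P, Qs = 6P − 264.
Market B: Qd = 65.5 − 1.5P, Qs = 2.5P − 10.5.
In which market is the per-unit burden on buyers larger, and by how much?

Market A: pre-tax P* = 79, Q* = 210; post-tax Q = 186; per-unit burden on buyers = 12.
Market B: pre-tax P* = 19, Q* = 37; post-tax Q = 22; per-unit burden on buyers = 10.
Difference: 12 vs 10 → market A is larger by 2.

Market A, by 2.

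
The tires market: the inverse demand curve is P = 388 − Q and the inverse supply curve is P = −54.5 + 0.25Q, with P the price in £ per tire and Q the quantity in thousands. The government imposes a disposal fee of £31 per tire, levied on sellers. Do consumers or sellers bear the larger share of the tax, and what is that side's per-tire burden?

Rewrite in direct form: Qd = 388 − P and Qs = 4P + 218.
Without the tax, 388 − P = 4P + 218 gives 5P = 170, so P* = £34 and Q* = 354.
With the tax collected from sellers, supply shifts: Qs = 4(P − 31) + 218.
Solving gives Q = 329.2 with consumers paying £58.8 and sellers receiving £27.8 (the £31 wedge).
Per-tire burden: consumers £24.8, sellers £6.2.
Consumers take the larger share because demand is less price-elastic here (demand slope 1 vs supply slope 4).
The less price-elastic side of the market bears the larger share of a per-unit tax.

Consumers bear the larger share: £24.8 per tire.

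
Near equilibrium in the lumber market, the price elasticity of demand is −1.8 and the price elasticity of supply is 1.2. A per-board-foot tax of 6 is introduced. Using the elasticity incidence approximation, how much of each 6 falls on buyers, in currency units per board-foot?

Buyers bear ≈ 2.4 per board-foot.

Incidence ratio: buyers' share ≈ εs / (εs + |εd|) = 1.2 / (1.2 + 1.8) = 0.4.
So buyers bear ≈ 0.4 × 6 = 2.4; sellers bear 3.6.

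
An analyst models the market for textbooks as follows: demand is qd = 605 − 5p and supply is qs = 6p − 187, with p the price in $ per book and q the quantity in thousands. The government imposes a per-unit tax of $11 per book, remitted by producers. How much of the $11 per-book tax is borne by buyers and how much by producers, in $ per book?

Buyers bear $6 per book; producers bear $5 per book.

Without the tax, 605 − 5p = 6p − 187 gives 11p = 792, so p* = $72 and q* = 245.
With the tax collected from producers, supply shifts: qs = 6(p − 11) − 187.
New equilibrium: buyers pay $78, producers receive $67, q = 215. (Wedge: pb − ps = 11.)
Burden on buyers: $6; on producers: $5. (They sum to $11.)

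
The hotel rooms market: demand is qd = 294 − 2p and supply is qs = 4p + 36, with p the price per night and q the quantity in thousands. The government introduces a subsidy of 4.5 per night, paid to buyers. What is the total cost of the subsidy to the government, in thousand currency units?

Government outlay = 963 thousand.

Before the subsidy: set 294 − 2p = 4p + 36 → p* = 43, q* = 208.
With a per-unit subsidy paid to buyers, each effectively pays p − 4.5, so demand becomes qd = 294 − 2(p − 4.5).
Solving gives q = 214 with buyers paying 40 and producers receiving 44.5 (the 4.5 wedge).
Outlay = t · Q = 4.5 · 214 = 963.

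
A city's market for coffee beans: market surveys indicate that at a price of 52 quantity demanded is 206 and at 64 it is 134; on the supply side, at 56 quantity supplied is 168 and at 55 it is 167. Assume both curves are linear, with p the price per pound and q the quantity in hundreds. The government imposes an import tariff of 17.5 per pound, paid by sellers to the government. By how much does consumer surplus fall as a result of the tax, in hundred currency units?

Consumer surplus falls by 406.25 hundred.

Demand slope: (134 − 206)/(64 − 52) = -6, so qd = 518 − 6p.
Supply slope: (167 − 168)/(55 − 56) = 1, so qs = p + 112.
Before the tax: set 518 − 6p = p + 112 → p* = 58, q* = 170.
With the tax collected from sellers, supply shifts: qs = (p − 17.5) + 112.
New equilibrium: consumers pay 60.5, sellers receive 43, q = 155. (Wedge: pb − ps = 17.5.)
ΔCS is the trapezoid between Q = 155 and Q = 170 of height 2.5: ½ · (170 + 155) · 2.5 = 406.25.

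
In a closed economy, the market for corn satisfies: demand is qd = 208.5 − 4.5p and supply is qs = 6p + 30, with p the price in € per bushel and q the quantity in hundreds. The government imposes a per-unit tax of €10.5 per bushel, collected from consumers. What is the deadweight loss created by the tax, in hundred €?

Before the tax: set 208.5 − 4.5p = 6p + 30 → p* = €17, q* = 132.
With the tax collected from consumers, demand (in seller-price terms) shifts: qd = 208.5 − 4.5(p + 10.5).
New equilibrium: consumers pay €23, sellers receive €12.5, q = 105. (Wedge: pb − ps = 10.5.)
Quantity falls by |ΔQ| = |132 − 105| = 27.
DWL = ½ · t · |ΔQ| = ½ · 10.5 · 27 = €141.75.

Deadweight loss = €141.75 hundred.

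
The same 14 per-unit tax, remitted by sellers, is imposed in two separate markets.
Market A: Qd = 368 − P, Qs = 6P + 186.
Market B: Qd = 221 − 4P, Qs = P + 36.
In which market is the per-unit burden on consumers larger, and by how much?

Market A: pre-tax P* = 26, Q* = 342; post-tax Q = 330; per-unit burden on consumers = 12.
Market B: pre-tax P* = 37, Q* = 73; post-tax Q = 61.8; per-unit burden on consumers = 2.8.
Difference: 12 vs 2.8 → market A is larger by 9.2.

Market A, by 9.2.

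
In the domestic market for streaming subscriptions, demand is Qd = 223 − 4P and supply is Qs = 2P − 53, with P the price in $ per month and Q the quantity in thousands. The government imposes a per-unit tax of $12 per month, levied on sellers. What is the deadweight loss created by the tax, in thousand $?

Deadweight loss = $96 thousand.

Without the tax, 223 − 4P = 2P − 53 gives 6P = 276, so P* = $46 and Q* = 39.
With the tax collected from sellers, supply shifts: Qs = 2(P − 12) − 53.
Solving gives Q = 23 with buyers paying $50 and sellers receiving $38 (the $12 wedge).
Quantity falls by |ΔQ| = |39 − 23| = 16.
DWL = ½ · t · |ΔQ| = ½ · 12 · 16 = $96.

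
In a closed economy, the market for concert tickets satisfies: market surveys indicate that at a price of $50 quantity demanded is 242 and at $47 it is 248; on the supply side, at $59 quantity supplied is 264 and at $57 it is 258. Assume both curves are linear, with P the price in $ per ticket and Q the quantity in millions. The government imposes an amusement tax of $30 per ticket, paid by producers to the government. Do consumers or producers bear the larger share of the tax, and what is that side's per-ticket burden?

Demand slope: (248 − 242)/(47 − 50) = -2, so Qd = 342 − 2P.
Supply slope: (258 − 264)/(57 − 59) = 3, so Qs = 3P + 87.
Without the tax, 342 − 2P = 3P + 87 gives 5P = 255, so P* = $51 and Q* = 240.
With the tax collected from producers, supply shifts: Qs = 3(P − 30) + 87.
Solving gives Q = 204 with consumers paying $69 and producers receiving $39 (the $30 wedge).
Per-ticket burden: consumers $18, producers $12.
Consumers take the larger share because demand is less price-elastic here (demand slope 2 vs supply slope 3).

Consumers bear the larger share: $18 per ticket.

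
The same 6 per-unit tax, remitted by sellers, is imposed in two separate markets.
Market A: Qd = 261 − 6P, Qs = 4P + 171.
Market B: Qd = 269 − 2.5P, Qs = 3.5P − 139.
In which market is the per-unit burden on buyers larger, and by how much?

Market B, by 1.1.

Market A: pre-tax P* = 9, Q* = 207; post-tax Q = 192.6; per-unit burden on buyers = 2.4.
Market B: pre-tax P* = 68, Q* = 99; post-tax Q = 90.25; per-unit burden on buyers = 3.5.
Difference: 2.4 vs 3.5 → market B is larger by 1.1.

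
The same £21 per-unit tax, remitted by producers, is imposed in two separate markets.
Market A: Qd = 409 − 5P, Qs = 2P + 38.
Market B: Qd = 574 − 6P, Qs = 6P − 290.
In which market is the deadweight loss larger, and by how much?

Market A: pre-tax P* = £53, Q* = 144; post-tax Q = 114; deadweight loss = £315.
Market B: pre-tax P* = £72, Q* = 142; post-tax Q = 79; deadweight loss = £661.5.
Difference: £315 vs £661.5 → market B is larger by £346.5.

Market B, by £346.5.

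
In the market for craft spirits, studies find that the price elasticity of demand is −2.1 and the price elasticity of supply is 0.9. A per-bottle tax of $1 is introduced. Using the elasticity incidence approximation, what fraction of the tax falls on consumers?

Incidence ratio: consumers' share ≈ εs / (εs + |εd|) = 0.9 / (0.9 + 2.1) = 0.3.
Supply is the less elastic side, so consumers bear the smaller share.

Consumers' share ≈ 0.3.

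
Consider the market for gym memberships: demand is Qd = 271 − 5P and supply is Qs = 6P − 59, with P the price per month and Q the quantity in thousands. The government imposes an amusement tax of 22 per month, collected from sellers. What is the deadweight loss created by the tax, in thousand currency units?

Deadweight loss = 660 thousand.

Before the tax: set 271 − 5P = 6P − 59 → P* = 30, Q* = 121.
With the tax collected from sellers, supply shifts: Qs = 6(P − 22) − 59.
New equilibrium: buyers pay 42, sellers receive 20, Q = 61. (Wedge: Pb − Ps = 22.)
Quantity falls by |ΔQ| = |121 − 61| = 60.
DWL = ½ · t · |ΔQ| = ½ · 22 · 60 = 660.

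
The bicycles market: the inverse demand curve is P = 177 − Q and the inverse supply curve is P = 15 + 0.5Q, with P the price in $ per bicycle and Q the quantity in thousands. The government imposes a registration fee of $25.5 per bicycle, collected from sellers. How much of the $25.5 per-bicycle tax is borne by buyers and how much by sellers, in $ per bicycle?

Inverting to Q(P) form: Qd = 177 − P; Qs = 2P − 30.
Without the tax, 177 − P = 2P − 30 gives 3P = 207, so P* = $69 and Q* = 108.
With the tax collected from sellers, supply shifts: Qs = 2(P − 25.5) − 30.
Solving gives Q = 91 with buyers paying $86 and sellers receiving $60.5 (the $25.5 wedge).
Burden on buyers: $17; on sellers: $8.5. (They sum to $25.5.)

Buyers bear $17 per bicycle; sellers bear $8.5 per bicycle.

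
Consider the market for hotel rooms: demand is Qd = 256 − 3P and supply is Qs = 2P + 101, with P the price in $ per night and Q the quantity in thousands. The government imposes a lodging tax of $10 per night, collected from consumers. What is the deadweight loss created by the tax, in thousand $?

Deadweight loss = $60 thousand.

Before the tax: set 256 − 3P = 2P + 101 → P* = $31, Q* = 163.
With the tax collected from consumers, demand (in seller-price terms) shifts: Qd = 256 − 3(P + 10).
New equilibrium: consumers pay $35, producers receive $25, Q = 151. (Wedge: Pb − Ps = 10.)
Quantity falls by |ΔQ| = |163 − 151| = 12.
DWL = ½ · t · |ΔQ| = ½ · 10 · 12 = $60.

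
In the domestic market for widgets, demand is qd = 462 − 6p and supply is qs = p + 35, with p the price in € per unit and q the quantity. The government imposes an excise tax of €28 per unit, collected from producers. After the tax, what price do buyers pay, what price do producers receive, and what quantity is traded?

Before the tax: set 462 − 6p = p + 35 → p* = €61, q* = 96.
With the tax collected from producers, supply shifts: qs = (p − 28) + 35.
New equilibrium: buyers pay €65, producers receive €37, q = 72. (Wedge: pb − ps = 28.)

Buyers pay €65; producers receive €37; quantity = 72.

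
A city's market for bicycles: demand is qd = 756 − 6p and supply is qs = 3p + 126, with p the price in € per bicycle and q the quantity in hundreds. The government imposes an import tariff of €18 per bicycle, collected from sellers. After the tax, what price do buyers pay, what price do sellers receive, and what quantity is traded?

Without the tax, 756 − 6p = 3p + 126 gives 9p = 630, so p* = €70 and q* = 336.
With the tax collected from sellers, supply shifts: qs = 3(p − 18) + 126.
Solving gives q = 300 with buyers paying €76 and sellers receiving €58 (the €18 wedge).
The less price-elastic side of the market bears the larger share of a per-unit tax.

Buyers pay €76; sellers receive €58; quantity = 300.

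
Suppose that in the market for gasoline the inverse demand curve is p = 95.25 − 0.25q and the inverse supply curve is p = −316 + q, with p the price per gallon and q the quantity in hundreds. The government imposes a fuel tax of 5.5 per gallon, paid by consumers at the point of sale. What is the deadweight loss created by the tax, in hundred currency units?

Deadweight loss = 12.1 hundred.

Rewrite in direct form: qd = 381 − 4p and qs = p + 316.
Without the tax, 381 − 4p = p + 316 gives 5p = 65, so p* = 13 and q* = 329.
With the tax collected from consumers, demand (in seller-price terms) shifts: qd = 381 − 4(p + 5.5).
Solving gives q = 324.6 with consumers paying 14.1 and suppliers receiving 8.6 (the 5.5 wedge).
Quantity falls by |ΔQ| = |329 − 324.6| = 4.4.
DWL = ½ · t · |ΔQ| = ½ · 5.5 · 4.4 = 12.1.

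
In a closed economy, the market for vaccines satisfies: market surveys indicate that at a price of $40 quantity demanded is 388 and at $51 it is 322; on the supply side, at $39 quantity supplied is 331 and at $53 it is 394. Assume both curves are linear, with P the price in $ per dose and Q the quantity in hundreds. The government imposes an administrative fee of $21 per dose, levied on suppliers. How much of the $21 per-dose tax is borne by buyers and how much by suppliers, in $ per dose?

Demand slope: (322 − 388)/(51 − 40) = -6, so Qd = 628 − 6P.
Supply slope: (394 − 331)/(53 − 39) = 4.5, so Qs = 4.5P + 155.5.
Before the tax: set 628 − 6P = 4.5P + 155.5 → P* = $45, Q* = 358.
With the tax collected from suppliers, supply shifts: Qs = 4.5(P − 21) + 155.5.
Solving gives Q = 304 with buyers paying $54 and suppliers receiving $33 (the $21 wedge).
Burden on buyers: $9; on suppliers: $12. (They sum to $21.)
The less price-elastic side of the market bears the larger share of a per-unit tax.

Buyers bear $9 per dose; suppliers bear $12 per dose.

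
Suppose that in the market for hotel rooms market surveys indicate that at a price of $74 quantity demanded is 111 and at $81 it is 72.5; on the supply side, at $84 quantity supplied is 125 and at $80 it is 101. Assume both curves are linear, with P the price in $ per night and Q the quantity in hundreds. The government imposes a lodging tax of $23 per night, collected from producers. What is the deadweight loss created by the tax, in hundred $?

Demand slope: (72.5 − 111)/(81 − 74) = -5.5, so Qd = 518 − 5.5P.
Supply slope: (101 − 125)/(80 − 84) = 6, so Qs = 6P − 379.
Before the tax: set 518 − 5.5P = 6P − 379 → P* = $78, Q* = 89.
With the tax collected from producers, supply shifts: Qs = 6(P − 23) − 379.
New equilibrium: consumers pay $90, producers receive $67, Q = 23. (Wedge: Pb − Ps = 23.)
Quantity falls by |ΔQ| = |89 − 23| = 66.
DWL = ½ · t · |ΔQ| = ½ · 23 · 66 = $759.

Deadweight loss = $759 hundred.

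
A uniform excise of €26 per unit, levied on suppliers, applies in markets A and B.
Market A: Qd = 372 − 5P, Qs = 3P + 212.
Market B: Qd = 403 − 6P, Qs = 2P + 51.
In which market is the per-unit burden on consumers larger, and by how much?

Market A: pre-tax P* = €20, Q* = 272; post-tax Q = 223.25; per-unit burden on consumers = €9.75.
Market B: pre-tax P* = €44, Q* = 139; post-tax Q = 100; per-unit burden on consumers = €6.5.
Difference: €9.75 vs €6.5 → market A is larger by €3.25.

Market A, by €3.25.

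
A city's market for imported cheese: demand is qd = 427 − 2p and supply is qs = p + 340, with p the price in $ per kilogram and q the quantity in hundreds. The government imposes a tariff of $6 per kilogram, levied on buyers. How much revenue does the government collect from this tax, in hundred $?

Tax revenue = $2190 hundred.

Without the tax, 427 − 2p = p + 340 gives 3p = 87, so p* = $29 and q* = 369.
With the tax collected from buyers, demand (in seller-price terms) shifts: qd = 427 − 2(p + 6).
Solving gives q = 365 with buyers paying $31 and sellers receiving $25 (the $6 wedge).
Revenue = t · Q = 6 · 365 = $2190.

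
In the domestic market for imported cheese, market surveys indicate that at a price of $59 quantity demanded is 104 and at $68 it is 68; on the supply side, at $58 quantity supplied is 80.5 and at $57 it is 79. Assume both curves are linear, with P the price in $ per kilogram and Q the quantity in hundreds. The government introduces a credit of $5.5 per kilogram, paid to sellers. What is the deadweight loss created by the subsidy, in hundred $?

Deadweight loss = $16.5 hundred.

Demand slope: (68 − 104)/(68 − 59) = -4, so Qd = 340 − 4P.
Supply slope: (79 − 80.5)/(57 − 58) = 1.5, so Qs = 1.5P − 6.5.
Without the subsidy, 340 − 4P = 1.5P − 6.5 gives 5.5P = 346.5, so P* = $63 and Q* = 88.
With a per-unit subsidy paid to sellers, each receives P + 5.5 per unit sold, so supply becomes Qs = 1.5(P + 5.5) − 6.5.
Solving gives Q = 94 with consumers paying $61.5 and sellers receiving $67 (the $5.5 wedge).
Quantity rises by |ΔQ| = |88 − 94| = 6.
DWL = ½ · t · |ΔQ| = ½ · 5.5 · 6 = $16.5.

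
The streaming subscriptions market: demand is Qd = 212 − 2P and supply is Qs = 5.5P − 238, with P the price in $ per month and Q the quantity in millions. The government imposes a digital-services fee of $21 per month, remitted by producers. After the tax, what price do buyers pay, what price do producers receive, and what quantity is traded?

Before the tax: set 212 − 2P = 5.5P − 238 → P* = $60, Q* = 92.
With the tax collected from producers, supply shifts: Qs = 5.5(P − 21) − 238.
New equilibrium: buyers pay $75.4, producers receive $54.4, Q = 61.2. (Wedge: Pb − Ps = 21.)
The less price-elastic side of the market bears the larger share of a per-unit tax.

Buyers pay $75.4; producers receive $54.4; quantity = 61.2.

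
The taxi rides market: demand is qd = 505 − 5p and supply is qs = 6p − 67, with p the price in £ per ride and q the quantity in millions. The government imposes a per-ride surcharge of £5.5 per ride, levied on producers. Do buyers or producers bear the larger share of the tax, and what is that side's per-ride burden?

Buyers bear the larger share: £3 per ride.

Before the tax: set 505 − 5p = 6p − 67 → p* = £52, q* = 245.
With the tax collected from producers, supply shifts: qs = 6(p − 5.5) − 67.
Solving gives q = 230 with buyers paying £55 and producers receiving £49.5 (the £5.5 wedge).
Per-ride burden: buyers £3, producers £2.5.
Buyers take the larger share because demand is less price-elastic here (demand slope 5 vs supply slope 6).
The less price-elastic side of the market bears the larger share of a per-unit tax.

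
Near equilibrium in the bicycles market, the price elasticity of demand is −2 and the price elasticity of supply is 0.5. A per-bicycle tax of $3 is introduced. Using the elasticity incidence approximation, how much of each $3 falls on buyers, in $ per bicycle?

Buyers bear ≈ $0.6 per bicycle.

Incidence ratio: buyers' share ≈ εs / (εs + |εd|) = 0.5 / (0.5 + 2) = 0.2.
So buyers bear ≈ 0.2 × $3 = $0.6; sellers bear $2.4.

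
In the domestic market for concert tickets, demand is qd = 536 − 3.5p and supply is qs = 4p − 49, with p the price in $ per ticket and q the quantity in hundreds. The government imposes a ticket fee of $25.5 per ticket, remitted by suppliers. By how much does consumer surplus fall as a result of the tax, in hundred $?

Without the tax, 536 − 3.5p = 4p − 49 gives 7.5p = 585, so p* = $78 and q* = 263.
With the tax collected from suppliers, supply shifts: qs = 4(p − 25.5) − 49.
Solving gives q = 215.4 with buyers paying $91.6 and suppliers receiving $66.1 (the $25.5 wedge).
ΔCS is the trapezoid between Q = 215.4 and Q = 263 of height $13.6: ½ · (263 + 215.4) · 13.6 = $3253.12.

Consumer surplus falls by $3253.12 hundred.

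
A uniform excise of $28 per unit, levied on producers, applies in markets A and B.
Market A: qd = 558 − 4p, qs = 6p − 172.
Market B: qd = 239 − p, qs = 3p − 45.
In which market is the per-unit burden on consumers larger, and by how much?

Market A: pre-tax p* = $73, q* = 266; post-tax q = 198.8; per-unit burden on consumers = $16.8.
Market B: pre-tax p* = $71, q* = 168; post-tax q = 147; per-unit burden on consumers = $21.
Difference: $16.8 vs $21 → market B is larger by $4.2.

Market B, by $4.2.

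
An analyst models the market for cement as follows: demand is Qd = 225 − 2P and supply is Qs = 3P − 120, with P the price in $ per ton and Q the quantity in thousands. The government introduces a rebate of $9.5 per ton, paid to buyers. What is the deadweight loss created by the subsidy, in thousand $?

Before the subsidy: set 225 − 2P = 3P − 120 → P* = $69, Q* = 87.
With a per-unit subsidy paid to buyers, each effectively pays P − 9.5, so demand becomes Qd = 225 − 2(P − 9.5).
Solving gives Q = 98.4 with buyers paying $63.3 and sellers receiving $72.8 (the $9.5 wedge).
Quantity rises by |ΔQ| = |87 − 98.4| = 11.4.
DWL = ½ · t · |ΔQ| = ½ · 9.5 · 11.4 = $54.15.

Deadweight loss = $54.15 thousand.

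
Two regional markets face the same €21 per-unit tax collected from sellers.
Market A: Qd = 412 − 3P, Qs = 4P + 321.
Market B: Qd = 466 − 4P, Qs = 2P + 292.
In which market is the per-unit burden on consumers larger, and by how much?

Market A, by €5.

Market A: pre-tax P* = €13, Q* = 373; post-tax Q = 337; per-unit burden on consumers = €12.
Market B: pre-tax P* = €29, Q* = 350; post-tax Q = 322; per-unit burden on consumers = €7.
Difference: €12 vs €7 → market A is larger by €5.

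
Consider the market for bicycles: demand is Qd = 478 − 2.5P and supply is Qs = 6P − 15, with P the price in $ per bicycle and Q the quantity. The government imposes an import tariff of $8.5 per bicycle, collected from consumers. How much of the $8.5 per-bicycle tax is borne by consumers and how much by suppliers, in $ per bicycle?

Without the tax, 478 − 2.5P = 6P − 15 gives 8.5P = 493, so P* = $58 and Q* = 333.
With the tax collected from consumers, demand (in seller-price terms) shifts: Qd = 478 − 2.5(P + 8.5).
New equilibrium: consumers pay $64, suppliers receive $55.5, Q = 318. (Wedge: Pb − Ps = 8.5.)
Burden on consumers: $6; on suppliers: $2.5. (They sum to $8.5.)

Consumers bear $6 per bicycle; suppliers bear $2.5 per bicycle.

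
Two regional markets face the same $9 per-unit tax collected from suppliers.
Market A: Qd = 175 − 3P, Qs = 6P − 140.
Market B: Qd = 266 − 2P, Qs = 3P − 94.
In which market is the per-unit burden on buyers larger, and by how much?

Market A, by $0.6.

Market A: pre-tax P* = $35, Q* = 70; post-tax Q = 52; per-unit burden on buyers = $6.
Market B: pre-tax P* = $72, Q* = 122; post-tax Q = 111.2; per-unit burden on buyers = $5.4.
Difference: $6 vs $5.4 → market A is larger by $0.6.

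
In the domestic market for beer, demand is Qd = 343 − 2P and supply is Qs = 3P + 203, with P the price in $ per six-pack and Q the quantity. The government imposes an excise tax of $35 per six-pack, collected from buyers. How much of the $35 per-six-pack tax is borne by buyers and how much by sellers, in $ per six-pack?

Before the tax: set 343 − 2P = 3P + 203 → P* = $28, Q* = 287.
With the tax collected from buyers, demand (in seller-price terms) shifts: Qd = 343 − 2(P + 35).
Solving gives Q = 245 with buyers paying $49 and sellers receiving $14 (the $35 wedge).
Burden on buyers: $21; on sellers: $14. (They sum to $35.)

Buyers bear $21 per six-pack; sellers bear $14 per six-pack.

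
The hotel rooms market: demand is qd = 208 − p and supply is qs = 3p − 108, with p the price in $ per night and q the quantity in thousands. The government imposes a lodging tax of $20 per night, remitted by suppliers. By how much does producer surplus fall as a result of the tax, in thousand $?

Before the tax: set 208 − p = 3p − 108 → p* = $79, q* = 129.
With the tax collected from suppliers, supply shifts: qs = 3(p − 20) − 108.
Solving gives q = 114 with buyers paying $94 and suppliers receiving $74 (the $20 wedge).
ΔPS is the trapezoid between Q = 114 and Q = 129 of height $5: ½ · (129 + 114) · 5 = $607.5.

Producer surplus falls by $607.5 thousand.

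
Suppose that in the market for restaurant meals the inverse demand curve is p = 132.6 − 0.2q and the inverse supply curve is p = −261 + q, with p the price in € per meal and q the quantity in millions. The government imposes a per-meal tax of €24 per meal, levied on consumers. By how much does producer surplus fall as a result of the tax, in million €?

Producer surplus falls by €6360 million.

Rewrite in direct form: qd = 663 − 5p and qs = p + 261.
Before the tax: set 663 − 5p = p + 261 → p* = €67, q* = 328.
With the tax collected from consumers, demand (in seller-price terms) shifts: qd = 663 − 5(p + 24).
New equilibrium: consumers pay €71, producers receive €47, q = 308. (Wedge: pb − ps = 24.)
ΔPS is the trapezoid between Q = 308 and Q = 328 of height €20: ½ · (328 + 308) · 20 = €6360.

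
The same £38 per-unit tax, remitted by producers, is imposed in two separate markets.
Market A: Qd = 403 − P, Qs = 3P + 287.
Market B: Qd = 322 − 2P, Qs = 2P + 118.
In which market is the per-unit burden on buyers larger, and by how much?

Market A, by £9.5.

Market A: pre-tax P* = £29, Q* = 374; post-tax Q = 345.5; per-unit burden on buyers = £28.5.
Market B: pre-tax P* = £51, Q* = 220; post-tax Q = 182; per-unit burden on buyers = £19.
Difference: £28.5 vs £19 → market A is larger by £9.5.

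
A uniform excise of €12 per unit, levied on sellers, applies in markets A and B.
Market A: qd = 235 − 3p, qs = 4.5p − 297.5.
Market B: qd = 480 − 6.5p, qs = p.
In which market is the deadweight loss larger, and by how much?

Market A, by €67.2.

Market A: pre-tax p* = €71, q* = 22; post-tax q = 0.4; deadweight loss = €129.6.
Market B: pre-tax p* = €64, q* = 64; post-tax q = 53.6; deadweight loss = €62.4.
Difference: €129.6 vs €62.4 → market A is larger by €67.2.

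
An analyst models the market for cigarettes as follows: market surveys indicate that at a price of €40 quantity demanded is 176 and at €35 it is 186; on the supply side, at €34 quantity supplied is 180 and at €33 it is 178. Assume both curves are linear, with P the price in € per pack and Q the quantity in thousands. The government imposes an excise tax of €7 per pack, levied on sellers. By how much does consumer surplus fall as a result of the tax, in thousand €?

Consumer surplus falls by €631.75 thousand.

Demand slope: (186 − 176)/(35 − 40) = -2, so Qd = 256 − 2P.
Supply slope: (178 − 180)/(33 − 34) = 2, so Qs = 2P + 112.
Without the tax, 256 − 2P = 2P + 112 gives 4P = 144, so P* = €36 and Q* = 184.
With the tax collected from sellers, supply shifts: Qs = 2(P − 7) + 112.
Solving gives Q = 177 with buyers paying €39.5 and sellers receiving €32.5 (the €7 wedge).
ΔCS is the trapezoid between Q = 177 and Q = 184 of height €3.5: ½ · (184 + 177) · 3.5 = €631.75.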